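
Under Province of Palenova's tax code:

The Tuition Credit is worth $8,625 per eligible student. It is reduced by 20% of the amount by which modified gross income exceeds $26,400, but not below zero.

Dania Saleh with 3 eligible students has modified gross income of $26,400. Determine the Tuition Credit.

Tuition Credit: base = 3 × $8,625 = $25,875. $26,400 is at or below the $26,400 threshold, so the full $25,875 applies.

$25,875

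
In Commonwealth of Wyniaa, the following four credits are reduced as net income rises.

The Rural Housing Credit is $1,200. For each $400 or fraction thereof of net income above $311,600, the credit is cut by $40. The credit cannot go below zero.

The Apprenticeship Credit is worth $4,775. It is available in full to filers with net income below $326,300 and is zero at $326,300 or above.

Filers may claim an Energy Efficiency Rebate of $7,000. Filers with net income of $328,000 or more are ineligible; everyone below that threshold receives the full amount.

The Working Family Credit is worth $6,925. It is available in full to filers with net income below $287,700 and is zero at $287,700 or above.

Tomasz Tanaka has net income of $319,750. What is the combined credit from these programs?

Rural Housing Credit: income exceeds $311,600 by $8,150, which is 21 full-or-partial $400 increments; reduction = 21 × $40 = $840, leaving $360.
Apprenticeship Credit: $319,750 is below the $326,300 cutoff, so the full $4,775 applies.
Energy Efficiency Rebate: $319,750 is below the $328,000 cutoff, so the full $7,000 applies.
Working Family Credit: $319,750 meets or exceeds the $287,700 cutoff, so the credit is $0.
Total: $360 + $4,775 + $7,000 + $0 = $12,135.

$12,135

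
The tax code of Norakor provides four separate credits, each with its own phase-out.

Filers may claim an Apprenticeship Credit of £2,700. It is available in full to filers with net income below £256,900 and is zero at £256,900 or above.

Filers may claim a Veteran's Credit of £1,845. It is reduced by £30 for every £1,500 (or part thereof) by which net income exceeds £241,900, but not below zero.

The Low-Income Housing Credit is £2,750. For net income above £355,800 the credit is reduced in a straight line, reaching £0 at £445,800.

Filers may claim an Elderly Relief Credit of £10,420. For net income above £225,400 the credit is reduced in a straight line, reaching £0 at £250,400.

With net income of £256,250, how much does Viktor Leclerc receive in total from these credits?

Apprenticeship Credit: £256,250 is below the £256,900 cutoff, so the full £2,700 applies.
Veteran's Credit: income exceeds £241,900 by £14,350, which is 10 full-or-partial £1,500 increments; reduction = 10 × £30 = £300, leaving £1,545.
Low-Income Housing Credit: £256,250 is at or below the £355,800 threshold, so the full £2,750 applies.
Elderly Relief Credit: £256,250 is at or above £250,400, so the credit is £0.
Total: £2,700 + £1,545 + £2,750 + £0 = £6,995.

£6,995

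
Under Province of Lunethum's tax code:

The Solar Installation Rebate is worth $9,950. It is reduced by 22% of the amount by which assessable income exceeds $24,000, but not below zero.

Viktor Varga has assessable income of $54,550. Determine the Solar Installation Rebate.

Solar Installation Rebate: 22% of the $30,550 excess over $24,000 is $6,721; credit = $9,950 − $6,721 = $3,229.

$3,229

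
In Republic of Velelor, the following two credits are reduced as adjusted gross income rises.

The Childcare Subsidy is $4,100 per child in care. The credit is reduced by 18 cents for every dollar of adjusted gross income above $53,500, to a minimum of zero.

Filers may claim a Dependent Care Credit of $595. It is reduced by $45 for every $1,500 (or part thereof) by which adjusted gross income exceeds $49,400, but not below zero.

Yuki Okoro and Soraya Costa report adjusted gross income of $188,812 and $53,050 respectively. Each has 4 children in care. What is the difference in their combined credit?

Yuki ($188,812): Childcare Subsidy: base = 4 × $4,100 = $16,400. 18% of the $135,312 excess over $53,500 is $24,356.16 ≥ base, so the credit is $0. Dependent Care Credit: income exceeds $49,400 by $139,412 → 93 increments × $45 = $4,185 ≥ base, so the credit is $0. total $0 + $0 = $0
Soraya ($53,050): Childcare Subsidy: base = 4 × $4,100 = $16,400. $53,050 is at or below the $53,500 threshold, so the full $16,400 applies. Dependent Care Credit: income exceeds $49,400 by $3,650, which is 3 full-or-partial $1,500 increments; reduction = 3 × $45 = $135, leaving $460. total $16,400 + $460 = $16,860
Difference: |$0 − $16,860| = $16,860.

$16,860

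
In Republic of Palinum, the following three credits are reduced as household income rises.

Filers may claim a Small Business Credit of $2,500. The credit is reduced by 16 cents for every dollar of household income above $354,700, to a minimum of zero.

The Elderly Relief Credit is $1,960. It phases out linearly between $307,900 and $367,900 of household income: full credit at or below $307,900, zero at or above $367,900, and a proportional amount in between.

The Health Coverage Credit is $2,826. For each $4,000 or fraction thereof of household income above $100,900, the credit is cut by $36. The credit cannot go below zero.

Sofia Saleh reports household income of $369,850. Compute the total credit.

Small Business Credit: 16% of the $15,150 excess over $354,700 is $2,424; credit = $2,500 − $2,424 = $76.
Elderly Relief Credit: $369,850 is at or above $367,900, so the credit is $0.
Health Coverage Credit: income exceeds $100,900 by $268,950, which is 68 full-or-partial $4,000 increments; reduction = 68 × $36 = $2,448, leaving $378.
Total: $76 + $0 + $378 = $454.

$454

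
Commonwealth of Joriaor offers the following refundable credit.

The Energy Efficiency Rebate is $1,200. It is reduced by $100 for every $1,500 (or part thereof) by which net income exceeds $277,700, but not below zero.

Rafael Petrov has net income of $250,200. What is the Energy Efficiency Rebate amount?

Energy Efficiency Rebate: $250,200 is at or below the $277,700 threshold, so the full $1,200 applies.

$1,200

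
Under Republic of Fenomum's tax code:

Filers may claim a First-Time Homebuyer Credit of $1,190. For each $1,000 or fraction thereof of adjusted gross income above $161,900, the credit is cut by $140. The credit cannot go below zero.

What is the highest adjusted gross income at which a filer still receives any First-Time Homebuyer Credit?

After 8 increments the reduction is 8 × $140 = $1,120, leaving $70; one more increment wipes it out. Increment 8 ends at excess 8 × $1,000 = $8,000, so the highest qualifying income is $161,900 + $8,000 = $169,900.

$169,900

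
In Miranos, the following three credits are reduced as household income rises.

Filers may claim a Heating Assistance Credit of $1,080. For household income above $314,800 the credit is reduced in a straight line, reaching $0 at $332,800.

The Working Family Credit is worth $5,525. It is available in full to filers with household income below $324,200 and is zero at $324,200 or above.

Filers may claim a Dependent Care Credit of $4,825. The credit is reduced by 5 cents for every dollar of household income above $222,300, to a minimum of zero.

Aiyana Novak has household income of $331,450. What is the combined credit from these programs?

$81

Heating Assistance Credit: $331,450 is $16,650 into a $18,000 phase-out range, leaving 1,350/18,000 of the credit: $1,080 × 1,350/18,000 = $81.
Working Family Credit: $331,450 meets or exceeds the $324,200 cutoff, so the credit is $0.
Dependent Care Credit: 5% of the $109,150 excess over $222,300 is $5,457.50 ≥ base, so the credit is $0.
Total: $81 + $0 + $0 = $81.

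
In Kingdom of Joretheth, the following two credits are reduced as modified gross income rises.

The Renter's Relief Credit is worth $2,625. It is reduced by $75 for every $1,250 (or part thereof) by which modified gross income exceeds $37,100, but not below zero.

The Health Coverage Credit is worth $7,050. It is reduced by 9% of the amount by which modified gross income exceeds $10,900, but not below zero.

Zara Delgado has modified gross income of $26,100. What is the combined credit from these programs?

Renter's Relief Credit: $26,100 is at or below the $37,100 threshold, so the full $2,625 applies.
Health Coverage Credit: 9% of the $15,200 excess over $10,900 is $1,368; credit = $7,050 − $1,368 = $5,682.
Total: $2,625 + $5,682 = $8,307.

$8,307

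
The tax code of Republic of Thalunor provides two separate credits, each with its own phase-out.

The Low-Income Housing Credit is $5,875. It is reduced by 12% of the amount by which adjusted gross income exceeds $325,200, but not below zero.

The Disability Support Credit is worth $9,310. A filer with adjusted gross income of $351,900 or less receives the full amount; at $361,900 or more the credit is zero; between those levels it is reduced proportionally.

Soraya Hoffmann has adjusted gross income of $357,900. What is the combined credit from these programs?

$5,675

Low-Income Housing Credit: 12% of the $32,700 excess over $325,200 is $3,924; credit = $5,875 − $3,924 = $1,951.
Disability Support Credit: $357,900 is $6,000 into a $10,000 phase-out range, leaving 4,000/10,000 of the credit: $9,310 × 4,000/10,000 = $3,724.
Total: $1,951 + $3,724 = $5,675.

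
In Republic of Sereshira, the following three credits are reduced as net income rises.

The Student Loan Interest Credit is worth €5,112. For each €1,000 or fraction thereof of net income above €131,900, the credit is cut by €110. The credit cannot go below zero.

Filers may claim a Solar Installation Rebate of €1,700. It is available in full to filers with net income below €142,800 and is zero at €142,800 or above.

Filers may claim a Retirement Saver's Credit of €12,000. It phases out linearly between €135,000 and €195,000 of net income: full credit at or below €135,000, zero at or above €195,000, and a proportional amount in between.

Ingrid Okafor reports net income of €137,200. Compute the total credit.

Student Loan Interest Credit: income exceeds €131,900 by €5,300, which is 6 full-or-partial €1,000 increments; reduction = 6 × €110 = €660, leaving €4,452.
Solar Installation Rebate: €137,200 is below the €142,800 cutoff, so the full €1,700 applies.
Retirement Saver's Credit: €137,200 is €2,200 into a €60,000 phase-out range, leaving 57,800/60,000 of the credit: €12,000 × 57,800/60,000 = €11,560.
Total: €4,452 + €1,700 + €11,560 = €17,712.

€17,712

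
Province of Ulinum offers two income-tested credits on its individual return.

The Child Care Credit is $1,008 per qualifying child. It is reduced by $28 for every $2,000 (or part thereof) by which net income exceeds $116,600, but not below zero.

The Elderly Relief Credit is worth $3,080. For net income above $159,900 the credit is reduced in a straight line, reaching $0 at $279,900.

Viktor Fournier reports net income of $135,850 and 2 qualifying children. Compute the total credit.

Child Care Credit: base = 2 × $1,008 = $2,016. income exceeds $116,600 by $19,250, which is 10 full-or-partial $2,000 increments; reduction = 10 × $28 = $280, leaving $1,736.
Elderly Relief Credit: $135,850 is at or below the $159,900 threshold, so the full $3,080 applies.
Total: $1,736 + $3,080 = $4,816.

$4,816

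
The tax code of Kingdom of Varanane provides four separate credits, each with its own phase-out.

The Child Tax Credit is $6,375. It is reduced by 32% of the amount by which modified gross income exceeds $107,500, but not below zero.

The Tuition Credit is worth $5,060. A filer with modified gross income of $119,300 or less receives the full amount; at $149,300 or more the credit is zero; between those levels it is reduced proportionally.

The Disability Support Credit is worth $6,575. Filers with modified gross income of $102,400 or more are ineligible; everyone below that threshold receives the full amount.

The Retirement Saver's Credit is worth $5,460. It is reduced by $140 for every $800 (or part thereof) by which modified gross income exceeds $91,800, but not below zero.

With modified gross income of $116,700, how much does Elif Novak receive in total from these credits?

$9,471

Child Tax Credit: 32% of the $9,200 excess over $107,500 is $2,944; credit = $6,375 − $2,944 = $3,431.
Tuition Credit: $116,700 is at or below the $119,300 threshold, so the full $5,060 applies.
Disability Support Credit: $116,700 meets or exceeds the $102,400 cutoff, so the credit is $0.
Retirement Saver's Credit: income exceeds $91,800 by $24,900, which is 32 full-or-partial $800 increments; reduction = 32 × $140 = $4,480, leaving $980.
Total: $3,431 + $5,060 + $0 + $980 = $9,471.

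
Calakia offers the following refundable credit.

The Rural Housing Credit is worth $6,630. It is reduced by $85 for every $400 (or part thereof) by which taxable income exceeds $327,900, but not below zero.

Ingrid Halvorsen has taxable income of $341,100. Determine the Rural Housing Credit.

Rural Housing Credit: income exceeds $327,900 by $13,200, which is 33 full-or-partial $400 increments; reduction = 33 × $85 = $2,805, leaving $3,825.

$3,825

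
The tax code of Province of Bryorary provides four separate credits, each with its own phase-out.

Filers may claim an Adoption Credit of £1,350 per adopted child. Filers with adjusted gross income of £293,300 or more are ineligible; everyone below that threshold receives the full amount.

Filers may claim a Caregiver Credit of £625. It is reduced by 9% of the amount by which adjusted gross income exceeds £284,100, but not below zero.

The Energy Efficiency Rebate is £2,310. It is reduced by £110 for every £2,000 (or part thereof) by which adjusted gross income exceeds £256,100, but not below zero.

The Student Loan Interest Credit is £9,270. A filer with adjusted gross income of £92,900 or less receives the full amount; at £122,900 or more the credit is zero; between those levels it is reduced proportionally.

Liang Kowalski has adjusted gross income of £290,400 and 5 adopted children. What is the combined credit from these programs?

Adoption Credit: base = 5 × £1,350 = £6,750. £290,400 is below the £293,300 cutoff, so the full £6,750 applies.
Caregiver Credit: 9% of the £6,300 excess over £284,100 is £567; credit = £625 − £567 = £58.
Energy Efficiency Rebate: income exceeds £256,100 by £34,300, which is 18 full-or-partial £2,000 increments; reduction = 18 × £110 = £1,980, leaving £330.
Student Loan Interest Credit: £290,400 is at or above £122,900, so the credit is £0.
Total: £6,750 + £58 + £330 + £0 = £7,138.

£7,138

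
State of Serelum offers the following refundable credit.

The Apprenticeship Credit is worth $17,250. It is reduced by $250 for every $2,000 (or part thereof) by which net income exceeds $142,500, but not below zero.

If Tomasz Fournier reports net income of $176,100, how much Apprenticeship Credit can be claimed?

$13,000

Apprenticeship Credit: income exceeds $142,500 by $33,600, which is 17 full-or-partial $2,000 increments; reduction = 17 × $250 = $4,250, leaving $13,000.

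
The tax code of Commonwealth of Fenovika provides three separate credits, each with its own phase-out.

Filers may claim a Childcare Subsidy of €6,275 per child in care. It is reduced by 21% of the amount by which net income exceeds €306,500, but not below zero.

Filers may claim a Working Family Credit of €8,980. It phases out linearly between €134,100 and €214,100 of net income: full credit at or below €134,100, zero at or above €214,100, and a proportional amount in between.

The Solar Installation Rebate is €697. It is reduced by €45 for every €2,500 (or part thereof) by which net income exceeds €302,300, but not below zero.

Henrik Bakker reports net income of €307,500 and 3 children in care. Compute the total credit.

€19,177

Childcare Subsidy: base = 3 × €6,275 = €18,825. 21% of the €1,000 excess over €306,500 is €210; credit = €18,825 − €210 = €18,615.
Working Family Credit: €307,500 is at or above €214,100, so the credit is €0.
Solar Installation Rebate: income exceeds €302,300 by €5,200, which is 3 full-or-partial €2,500 increments; reduction = 3 × €45 = €135, leaving €562.
Total: €18,615 + €0 + €562 = €19,177.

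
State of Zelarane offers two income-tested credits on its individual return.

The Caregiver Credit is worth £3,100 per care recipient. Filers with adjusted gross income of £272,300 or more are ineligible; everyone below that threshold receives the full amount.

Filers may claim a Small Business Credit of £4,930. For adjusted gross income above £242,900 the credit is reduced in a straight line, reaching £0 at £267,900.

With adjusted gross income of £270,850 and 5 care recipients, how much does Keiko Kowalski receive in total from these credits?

Caregiver Credit: base = 5 × £3,100 = £15,500. £270,850 is below the £272,300 cutoff, so the full £15,500 applies.
Small Business Credit: £270,850 is at or above £267,900, so the credit is £0.
Total: £15,500 + £0 = £15,500.

£15,500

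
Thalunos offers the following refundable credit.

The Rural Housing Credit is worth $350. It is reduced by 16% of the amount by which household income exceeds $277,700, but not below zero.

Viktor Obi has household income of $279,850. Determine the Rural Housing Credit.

$6

Rural Housing Credit: 16% of the $2,150 excess over $277,700 is $344; credit = $350 − $344 = $6.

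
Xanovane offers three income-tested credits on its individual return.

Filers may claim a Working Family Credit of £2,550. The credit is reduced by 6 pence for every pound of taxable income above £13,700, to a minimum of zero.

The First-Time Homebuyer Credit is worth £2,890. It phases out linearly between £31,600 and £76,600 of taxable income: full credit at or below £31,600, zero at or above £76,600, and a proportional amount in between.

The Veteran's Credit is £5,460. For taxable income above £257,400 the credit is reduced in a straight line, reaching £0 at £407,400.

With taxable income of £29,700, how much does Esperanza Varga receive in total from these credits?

Working Family Credit: 6% of the £16,000 excess over £13,700 is £960; credit = £2,550 − £960 = £1,590.
First-Time Homebuyer Credit: £29,700 is at or below the £31,600 threshold, so the full £2,890 applies.
Veteran's Credit: £29,700 is at or below the £257,400 threshold, so the full £5,460 applies.
Total: £1,590 + £2,890 + £5,460 = £9,940.

£9,940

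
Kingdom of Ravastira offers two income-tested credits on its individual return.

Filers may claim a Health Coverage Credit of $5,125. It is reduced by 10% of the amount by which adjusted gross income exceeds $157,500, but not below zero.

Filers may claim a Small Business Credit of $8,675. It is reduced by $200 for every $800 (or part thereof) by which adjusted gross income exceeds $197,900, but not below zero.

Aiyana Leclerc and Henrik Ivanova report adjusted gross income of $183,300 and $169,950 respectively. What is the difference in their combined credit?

Aiyana ($183,300): Health Coverage Credit: 10% of the $25,800 excess over $157,500 is $2,580; credit = $5,125 − $2,580 = $2,545. Small Business Credit: $183,300 is at or below the $197,900 threshold, so the full $8,675 applies. total $2,545 + $8,675 = $11,220
Henrik ($169,950): Health Coverage Credit: 10% of the $12,450 excess over $157,500 is $1,245; credit = $5,125 − $1,245 = $3,880. Small Business Credit: $169,950 is at or below the $197,900 threshold, so the full $8,675 applies. total $3,880 + $8,675 = $12,555
Difference: |$11,220 − $12,555| = $1,335.

$1,335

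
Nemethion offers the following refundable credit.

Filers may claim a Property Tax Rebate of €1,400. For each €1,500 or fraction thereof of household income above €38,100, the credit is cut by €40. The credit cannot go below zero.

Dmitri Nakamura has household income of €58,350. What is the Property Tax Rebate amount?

€840

Property Tax Rebate: income exceeds €38,100 by €20,250, which is 14 full-or-partial €1,500 increments; reduction = 14 × €40 = €560, leaving €840.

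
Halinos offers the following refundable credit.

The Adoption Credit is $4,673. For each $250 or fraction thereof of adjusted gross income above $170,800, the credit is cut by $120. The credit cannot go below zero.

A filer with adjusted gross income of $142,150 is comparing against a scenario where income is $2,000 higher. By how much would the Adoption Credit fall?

At $142,150 — $142,150 is at or below the $170,800 threshold, so the full $4,673 applies.
At $144,150 — $144,150 is at or below the $170,800 threshold, so the full $4,673 applies.
Lost: $4,673 − $4,673 = $0.

$0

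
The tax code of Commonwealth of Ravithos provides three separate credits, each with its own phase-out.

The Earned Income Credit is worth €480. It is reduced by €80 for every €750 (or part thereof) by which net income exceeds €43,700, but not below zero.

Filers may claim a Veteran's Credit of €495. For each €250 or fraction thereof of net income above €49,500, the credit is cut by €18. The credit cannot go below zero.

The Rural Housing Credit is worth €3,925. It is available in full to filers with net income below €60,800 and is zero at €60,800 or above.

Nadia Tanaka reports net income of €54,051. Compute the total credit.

€4,078

Earned Income Credit: income exceeds €43,700 by €10,351 → 14 increments × €80 = €1,120 ≥ base, so the credit is €0.
Veteran's Credit: income exceeds €49,500 by €4,551, which is 19 full-or-partial €250 increments; reduction = 19 × €18 = €342, leaving €153.
Rural Housing Credit: €54,051 is below the €60,800 cutoff, so the full €3,925 applies.
Total: €0 + €153 + €3,925 = €4,078.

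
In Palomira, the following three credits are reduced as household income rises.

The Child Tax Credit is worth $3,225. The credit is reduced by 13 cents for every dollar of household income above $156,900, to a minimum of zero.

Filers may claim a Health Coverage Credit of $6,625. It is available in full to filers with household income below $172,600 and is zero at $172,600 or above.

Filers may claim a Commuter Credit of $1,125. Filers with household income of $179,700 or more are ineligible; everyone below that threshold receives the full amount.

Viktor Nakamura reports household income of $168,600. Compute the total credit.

Child Tax Credit: 13% of the $11,700 excess over $156,900 is $1,521; credit = $3,225 − $1,521 = $1,704.
Health Coverage Credit: $168,600 is below the $172,600 cutoff, so the full $6,625 applies.
Commuter Credit: $168,600 is below the $179,700 cutoff, so the full $1,125 applies.
Total: $1,704 + $6,625 + $1,125 = $9,454.

$9,454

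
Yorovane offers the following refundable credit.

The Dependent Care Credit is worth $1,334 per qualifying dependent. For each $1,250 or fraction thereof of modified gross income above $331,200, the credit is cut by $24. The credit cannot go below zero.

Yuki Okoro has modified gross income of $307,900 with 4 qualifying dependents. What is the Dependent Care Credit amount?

Dependent Care Credit: base = 4 × $1,334 = $5,336. $307,900 is at or below the $331,200 threshold, so the full $5,336 applies.

$5,336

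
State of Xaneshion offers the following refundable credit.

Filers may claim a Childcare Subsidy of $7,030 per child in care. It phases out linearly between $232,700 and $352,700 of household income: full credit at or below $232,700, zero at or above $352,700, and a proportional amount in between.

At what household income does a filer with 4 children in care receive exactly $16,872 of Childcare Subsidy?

$280,700

Full credit = 4 × $7,030 = $28,120.
$16,872 is 16,872/28,120 of the full $28,120, so 11,248/28,120 of the $120,000 range has been used: income = $232,700 + $120,000 × 11,248/28,120 = $280,700.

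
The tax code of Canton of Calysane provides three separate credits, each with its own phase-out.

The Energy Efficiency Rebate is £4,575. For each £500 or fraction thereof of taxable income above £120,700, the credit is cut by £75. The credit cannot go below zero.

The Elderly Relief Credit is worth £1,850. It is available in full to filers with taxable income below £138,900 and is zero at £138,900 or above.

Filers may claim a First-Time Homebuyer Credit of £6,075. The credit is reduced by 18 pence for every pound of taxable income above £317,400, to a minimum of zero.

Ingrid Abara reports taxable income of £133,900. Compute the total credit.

Energy Efficiency Rebate: income exceeds £120,700 by £13,200, which is 27 full-or-partial £500 increments; reduction = 27 × £75 = £2,025, leaving £2,550.
Elderly Relief Credit: £133,900 is below the £138,900 cutoff, so the full £1,850 applies.
First-Time Homebuyer Credit: £133,900 is at or below the £317,400 threshold, so the full £6,075 applies.
Total: £2,550 + £1,850 + £6,075 = £10,475.

£10,475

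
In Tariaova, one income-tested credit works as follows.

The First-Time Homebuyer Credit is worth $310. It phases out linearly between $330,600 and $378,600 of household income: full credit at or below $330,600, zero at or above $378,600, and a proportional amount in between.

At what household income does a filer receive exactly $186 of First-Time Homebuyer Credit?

$349,800

$186 is 186/310 of the full $310, so 124/310 of the $48,000 range has been used: income = $330,600 + $48,000 × 124/310 = $349,800.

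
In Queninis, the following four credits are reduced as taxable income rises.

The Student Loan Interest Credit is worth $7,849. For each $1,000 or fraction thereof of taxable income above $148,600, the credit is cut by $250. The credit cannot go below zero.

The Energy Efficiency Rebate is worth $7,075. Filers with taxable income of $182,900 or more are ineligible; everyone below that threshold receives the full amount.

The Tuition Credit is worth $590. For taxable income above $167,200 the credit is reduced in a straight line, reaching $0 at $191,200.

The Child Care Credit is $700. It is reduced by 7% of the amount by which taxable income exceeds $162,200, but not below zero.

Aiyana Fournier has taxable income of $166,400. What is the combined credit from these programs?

Student Loan Interest Credit: income exceeds $148,600 by $17,800, which is 18 full-or-partial $1,000 increments; reduction = 18 × $250 = $4,500, leaving $3,349.
Energy Efficiency Rebate: $166,400 is below the $182,900 cutoff, so the full $7,075 applies.
Tuition Credit: $166,400 is at or below the $167,200 threshold, so the full $590 applies.
Child Care Credit: 7% of the $4,200 excess over $162,200 is $294; credit = $700 − $294 = $406.
Total: $3,349 + $7,075 + $590 + $406 = $11,420.

$11,420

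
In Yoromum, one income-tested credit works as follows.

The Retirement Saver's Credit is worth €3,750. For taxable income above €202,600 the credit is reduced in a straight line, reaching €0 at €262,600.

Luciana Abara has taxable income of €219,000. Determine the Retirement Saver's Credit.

Retirement Saver's Credit: €219,000 is €16,400 into a €60,000 phase-out range, leaving 43,600/60,000 of the credit: €3,750 × 43,600/60,000 = €2,725.

€2,725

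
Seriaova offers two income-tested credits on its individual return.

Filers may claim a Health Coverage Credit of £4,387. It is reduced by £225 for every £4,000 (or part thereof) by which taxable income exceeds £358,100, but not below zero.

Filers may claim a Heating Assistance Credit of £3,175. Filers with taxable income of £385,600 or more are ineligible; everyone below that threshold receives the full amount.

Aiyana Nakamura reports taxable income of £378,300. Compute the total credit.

Health Coverage Credit: income exceeds £358,100 by £20,200, which is 6 full-or-partial £4,000 increments; reduction = 6 × £225 = £1,350, leaving £3,037.
Heating Assistance Credit: £378,300 is below the £385,600 cutoff, so the full £3,175 applies.
Total: £3,037 + £3,175 = £6,212.

£6,212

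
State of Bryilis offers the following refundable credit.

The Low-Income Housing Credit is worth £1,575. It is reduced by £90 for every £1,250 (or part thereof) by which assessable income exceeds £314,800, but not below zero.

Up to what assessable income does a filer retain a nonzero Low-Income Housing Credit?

£336,050

After 17 increments the reduction is 17 × £90 = £1,530, leaving £45; one more increment wipes it out. Increment 17 ends at excess 17 × £1,250 = £21,250, so the highest qualifying income is £314,800 + £21,250 = £336,050.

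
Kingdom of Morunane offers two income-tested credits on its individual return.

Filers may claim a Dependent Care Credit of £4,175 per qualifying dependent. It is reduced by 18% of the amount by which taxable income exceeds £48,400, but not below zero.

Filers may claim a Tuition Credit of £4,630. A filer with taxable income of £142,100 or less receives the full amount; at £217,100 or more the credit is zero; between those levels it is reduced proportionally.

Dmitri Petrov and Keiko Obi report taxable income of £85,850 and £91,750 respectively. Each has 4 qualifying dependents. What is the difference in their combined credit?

Dmitri (£85,850): Dependent Care Credit: base = 4 × £4,175 = £16,700. 18% of the £37,450 excess over £48,400 is £6,741; credit = £16,700 − £6,741 = £9,959. Tuition Credit: £85,850 is at or below the £142,100 threshold, so the full £4,630 applies. total £9,959 + £4,630 = £14,589
Keiko (£91,750): Dependent Care Credit: base = 4 × £4,175 = £16,700. 18% of the £43,350 excess over £48,400 is £7,803; credit = £16,700 − £7,803 = £8,897. Tuition Credit: £91,750 is at or below the £142,100 threshold, so the full £4,630 applies. total £8,897 + £4,630 = £13,527
Difference: |£14,589 − £13,527| = £1,062.

£1,062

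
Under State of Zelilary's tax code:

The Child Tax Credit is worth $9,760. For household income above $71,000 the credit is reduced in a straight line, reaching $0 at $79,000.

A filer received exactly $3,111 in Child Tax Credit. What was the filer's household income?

$76,450

$3,111 is 3,111/9,760 of the full $9,760, so 6,649/9,760 of the $8,000 range has been used: income = $71,000 + $8,000 × 6,649/9,760 = $76,450.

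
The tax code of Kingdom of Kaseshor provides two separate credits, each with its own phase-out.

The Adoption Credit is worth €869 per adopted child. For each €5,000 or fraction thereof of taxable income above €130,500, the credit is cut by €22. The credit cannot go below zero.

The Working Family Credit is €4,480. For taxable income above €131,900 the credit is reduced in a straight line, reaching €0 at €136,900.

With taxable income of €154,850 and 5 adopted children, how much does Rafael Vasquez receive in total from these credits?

Adoption Credit: base = 5 × €869 = €4,345. income exceeds €130,500 by €24,350, which is 5 full-or-partial €5,000 increments; reduction = 5 × €22 = €110, leaving €4,235.
Working Family Credit: €154,850 is at or above €136,900, so the credit is €0.
Total: €4,235 + €0 = €4,235.

€4,235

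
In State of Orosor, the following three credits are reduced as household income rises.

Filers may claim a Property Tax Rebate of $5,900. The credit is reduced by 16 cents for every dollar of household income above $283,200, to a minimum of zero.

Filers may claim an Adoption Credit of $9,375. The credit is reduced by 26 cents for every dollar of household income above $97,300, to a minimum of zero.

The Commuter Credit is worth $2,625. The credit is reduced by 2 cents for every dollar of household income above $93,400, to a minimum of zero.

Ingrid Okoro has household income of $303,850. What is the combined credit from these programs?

Property Tax Rebate: 16% of the $20,650 excess over $283,200 is $3,304; credit = $5,900 − $3,304 = $2,596.
Adoption Credit: 26% of the $206,550 excess over $97,300 is $53,703 ≥ base, so the credit is $0.
Commuter Credit: 2% of the $210,450 excess over $93,400 is $4,209 ≥ base, so the credit is $0.
Total: $2,596 + $0 + $0 = $2,596.

$2,596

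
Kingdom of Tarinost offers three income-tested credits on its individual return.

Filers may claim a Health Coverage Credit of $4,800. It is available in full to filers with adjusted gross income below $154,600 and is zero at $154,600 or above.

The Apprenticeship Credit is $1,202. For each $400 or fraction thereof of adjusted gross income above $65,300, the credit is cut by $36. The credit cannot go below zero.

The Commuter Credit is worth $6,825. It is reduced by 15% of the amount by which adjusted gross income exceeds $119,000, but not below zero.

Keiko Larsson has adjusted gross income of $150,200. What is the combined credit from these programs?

$6,945

Health Coverage Credit: $150,200 is below the $154,600 cutoff, so the full $4,800 applies.
Apprenticeship Credit: income exceeds $65,300 by $84,900 → 213 increments × $36 = $7,668 ≥ base, so the credit is $0.
Commuter Credit: 15% of the $31,200 excess over $119,000 is $4,680; credit = $6,825 − $4,680 = $2,145.
Total: $4,800 + $0 + $2,145 = $6,945.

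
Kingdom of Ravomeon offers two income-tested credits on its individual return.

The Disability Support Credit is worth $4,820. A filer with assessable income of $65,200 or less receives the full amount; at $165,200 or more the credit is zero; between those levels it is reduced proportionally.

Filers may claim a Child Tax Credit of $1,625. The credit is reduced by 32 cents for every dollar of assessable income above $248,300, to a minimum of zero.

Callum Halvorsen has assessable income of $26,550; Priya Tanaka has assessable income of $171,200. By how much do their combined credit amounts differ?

Callum ($26,550): Disability Support Credit: $26,550 is at or below the $65,200 threshold, so the full $4,820 applies. Child Tax Credit: $26,550 is at or below the $248,300 threshold, so the full $1,625 applies. total $4,820 + $1,625 = $6,445
Priya ($171,200): Disability Support Credit: $171,200 is at or above $165,200, so the credit is $0. Child Tax Credit: $171,200 is at or below the $248,300 threshold, so the full $1,625 applies. total $0 + $1,625 = $1,625
Difference: |$6,445 − $1,625| = $4,820.

$4,820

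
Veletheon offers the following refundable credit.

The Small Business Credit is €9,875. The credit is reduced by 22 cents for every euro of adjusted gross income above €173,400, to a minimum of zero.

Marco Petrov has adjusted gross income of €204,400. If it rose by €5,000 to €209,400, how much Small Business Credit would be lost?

At €204,400 — 22% of the €31,000 excess over €173,400 is €6,820; credit = €9,875 − €6,820 = €3,055.
At €209,400 — 22% of the €36,000 excess over €173,400 is €7,920; credit = €9,875 − €7,920 = €1,955.
Lost: €3,055 − €1,955 = €1,100.

€1,100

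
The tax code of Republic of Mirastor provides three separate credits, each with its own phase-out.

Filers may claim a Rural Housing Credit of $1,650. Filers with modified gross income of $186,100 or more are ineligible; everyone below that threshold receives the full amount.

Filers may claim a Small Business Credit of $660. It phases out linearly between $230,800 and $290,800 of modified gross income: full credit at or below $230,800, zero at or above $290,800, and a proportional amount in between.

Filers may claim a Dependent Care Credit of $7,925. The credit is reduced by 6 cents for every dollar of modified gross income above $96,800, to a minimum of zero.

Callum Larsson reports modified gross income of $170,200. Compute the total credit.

Rural Housing Credit: $170,200 is below the $186,100 cutoff, so the full $1,650 applies.
Small Business Credit: $170,200 is at or below the $230,800 threshold, so the full $660 applies.
Dependent Care Credit: 6% of the $73,400 excess over $96,800 is $4,404; credit = $7,925 − $4,404 = $3,521.
Total: $1,650 + $660 + $3,521 = $5,831.

$5,831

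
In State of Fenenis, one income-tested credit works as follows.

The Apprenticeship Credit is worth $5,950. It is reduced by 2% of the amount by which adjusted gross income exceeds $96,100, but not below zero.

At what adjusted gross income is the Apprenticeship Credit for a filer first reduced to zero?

The credit falls by 2% of each dollar above $96,100, so it reaches zero when the excess is $5,950 / 2% = $297,500: income = $96,100 + $297,500 = $393,600.

$393,600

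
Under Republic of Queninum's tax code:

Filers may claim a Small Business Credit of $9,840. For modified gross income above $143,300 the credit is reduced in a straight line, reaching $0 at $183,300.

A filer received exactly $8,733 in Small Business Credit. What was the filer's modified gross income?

$8,733 is 8,733/9,840 of the full $9,840, so 1,107/9,840 of the $40,000 range has been used: income = $143,300 + $40,000 × 1,107/9,840 = $147,800.

$147,800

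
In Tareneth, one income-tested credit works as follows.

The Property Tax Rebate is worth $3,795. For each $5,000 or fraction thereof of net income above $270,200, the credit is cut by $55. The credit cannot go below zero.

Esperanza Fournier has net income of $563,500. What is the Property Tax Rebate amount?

Property Tax Rebate: income exceeds $270,200 by $293,300, which is 59 full-or-partial $5,000 increments; reduction = 59 × $55 = $3,245, leaving $550.

$550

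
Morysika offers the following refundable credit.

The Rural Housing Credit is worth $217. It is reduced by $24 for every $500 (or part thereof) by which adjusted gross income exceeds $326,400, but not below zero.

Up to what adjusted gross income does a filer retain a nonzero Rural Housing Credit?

$330,900

After 9 increments the reduction is 9 × $24 = $216, leaving $1; one more increment wipes it out. Increment 9 ends at excess 9 × $500 = $4,500, so the highest qualifying income is $326,400 + $4,500 = $330,900.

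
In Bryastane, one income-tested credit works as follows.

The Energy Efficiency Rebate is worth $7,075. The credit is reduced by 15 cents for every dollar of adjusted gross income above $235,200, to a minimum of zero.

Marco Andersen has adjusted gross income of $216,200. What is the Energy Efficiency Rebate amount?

$7,075

Energy Efficiency Rebate: $216,200 is at or below the $235,200 threshold, so the full $7,075 applies.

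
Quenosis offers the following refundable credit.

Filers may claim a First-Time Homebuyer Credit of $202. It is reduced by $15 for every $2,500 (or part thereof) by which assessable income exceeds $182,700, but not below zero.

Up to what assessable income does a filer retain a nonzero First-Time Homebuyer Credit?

After 13 increments the reduction is 13 × $15 = $195, leaving $7; one more increment wipes it out. Increment 13 ends at excess 13 × $2,500 = $32,500, so the highest qualifying income is $182,700 + $32,500 = $215,200.

$215,200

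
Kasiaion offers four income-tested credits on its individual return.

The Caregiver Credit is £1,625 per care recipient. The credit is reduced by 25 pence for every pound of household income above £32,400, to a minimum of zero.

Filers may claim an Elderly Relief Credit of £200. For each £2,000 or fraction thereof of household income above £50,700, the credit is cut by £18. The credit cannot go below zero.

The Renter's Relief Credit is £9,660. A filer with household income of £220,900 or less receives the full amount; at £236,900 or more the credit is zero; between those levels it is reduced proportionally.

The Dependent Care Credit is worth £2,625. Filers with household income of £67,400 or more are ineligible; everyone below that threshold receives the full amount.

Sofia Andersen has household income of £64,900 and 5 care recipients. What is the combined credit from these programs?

Caregiver Credit: base = 5 × £1,625 = £8,125. 25% of the £32,500 excess over £32,400 is £8,125 ≥ base, so the credit is £0.
Elderly Relief Credit: income exceeds £50,700 by £14,200, which is 8 full-or-partial £2,000 increments; reduction = 8 × £18 = £144, leaving £56.
Renter's Relief Credit: £64,900 is at or below the £220,900 threshold, so the full £9,660 applies.
Dependent Care Credit: £64,900 is below the £67,400 cutoff, so the full £2,625 applies.
Total: £0 + £56 + £9,660 + £2,625 = £12,341.

£12,341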